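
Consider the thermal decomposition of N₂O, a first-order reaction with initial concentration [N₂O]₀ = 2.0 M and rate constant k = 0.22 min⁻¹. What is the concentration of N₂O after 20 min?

0.02455 M

Step 1: For a first-order reaction: [N₂O] = [N₂O]₀ × e^(-kt)
Step 2: [N₂O] = 2.0 × e^(-0.22 × 20)
Step 3: [N₂O] = 2.0 × e^(-4.4)
Step 4: [N₂O] = 2.0 × 0.0122773 = 0.02455 M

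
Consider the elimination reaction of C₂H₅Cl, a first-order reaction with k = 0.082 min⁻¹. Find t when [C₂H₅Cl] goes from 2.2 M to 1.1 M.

8.453 min

Step 1: For first-order: t = ln([C₂H₅Cl]₀/[C₂H₅Cl])/k
Step 2: t = ln(2.2/1.1)/0.082
Step 3: t = ln(2)/0.082
Step 4: t = 0.6931/0.082 = 8.453 min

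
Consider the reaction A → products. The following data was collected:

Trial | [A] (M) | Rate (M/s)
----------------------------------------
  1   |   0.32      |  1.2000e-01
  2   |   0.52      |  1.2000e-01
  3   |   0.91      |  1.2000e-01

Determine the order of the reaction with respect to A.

zeroth order (0)

Step 1: Compare trials - when concentration changes, rate stays constant.
Step 2: rate₂/rate₁ = 1.2000e-01/1.2000e-01 = 1
Step 3: [A]₂/[A]₁ = 0.52/0.32 = 1.625
Step 4: Since rate ratio ≈ (conc ratio)^0, the reaction is zeroth order.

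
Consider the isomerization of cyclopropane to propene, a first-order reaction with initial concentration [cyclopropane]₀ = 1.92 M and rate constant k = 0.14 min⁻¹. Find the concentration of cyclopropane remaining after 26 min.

0.0504 M

Step 1: For a first-order reaction: [cyclopropane] = [cyclopropane]₀ × e^(-kt)
Step 2: [cyclopropane] = 1.92 × e^(-0.14 × 26)
Step 3: [cyclopropane] = 1.92 × e^(-3.64)
Step 4: [cyclopropane] = 1.92 × 0.0262523 = 0.0504 M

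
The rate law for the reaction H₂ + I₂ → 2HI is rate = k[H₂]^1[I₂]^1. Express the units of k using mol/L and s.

(mol/L)⁻¹·s⁻¹

Step 1: Overall order = 1 + 1 = 2.
Step 2: rate has units mol/L·s⁻¹; [H₂]^1[I₂]^1 has units (mol/L)^2.
Step 3: k = rate/([H₂]^1[I₂]^1), so units of k = (mol/L)^(1-2)·s⁻¹ = (mol/L)⁻¹·s⁻¹.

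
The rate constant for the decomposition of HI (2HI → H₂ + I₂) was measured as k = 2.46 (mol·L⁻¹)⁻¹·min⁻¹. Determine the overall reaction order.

second order (2)

Step 1: The units of k for an nth-order reaction are (concentration)^(1-n)·(time)⁻¹.
Step 2: Here k has units (mol·L⁻¹)⁻¹·min⁻¹, so the concentration exponent is -1.
Step 3: 1 - n = -1 ⇒ n = 2. The reaction is second order.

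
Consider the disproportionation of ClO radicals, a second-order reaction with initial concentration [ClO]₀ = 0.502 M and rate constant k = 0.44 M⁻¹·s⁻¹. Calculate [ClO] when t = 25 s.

0.07697 M

Step 1: For a second-order reaction: 1/[ClO] = 1/[ClO]₀ + kt
Step 2: 1/[ClO] = 1/0.502 + 0.44 × 25
Step 3: 1/[ClO] = 1.992 + 11 = 12.99
Step 4: [ClO] = 1/12.99 = 0.07697 M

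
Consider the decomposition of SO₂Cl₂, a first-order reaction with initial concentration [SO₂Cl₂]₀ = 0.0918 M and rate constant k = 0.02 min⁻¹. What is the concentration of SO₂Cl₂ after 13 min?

0.07078 M

Step 1: For a first-order reaction: [SO₂Cl₂] = [SO₂Cl₂]₀ × e^(-kt)
Step 2: [SO₂Cl₂] = 0.0918 × e^(-0.02 × 13)
Step 3: [SO₂Cl₂] = 0.0918 × e^(-0.26)
Step 4: [SO₂Cl₂] = 0.0918 × 0.771052 = 0.07078 M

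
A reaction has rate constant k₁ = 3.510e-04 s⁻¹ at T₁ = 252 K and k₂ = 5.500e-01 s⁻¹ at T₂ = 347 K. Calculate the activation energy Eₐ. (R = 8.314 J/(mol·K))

56.3 kJ/mol

Step 1: Use the two-temperature Arrhenius form: ln(k₂/k₁) = -Eₐ/R × (1/T₂ - 1/T₁)
Step 2: ln(k₂/k₁) = ln(5.500e-01/3.510e-04) = ln(1566.95) = 7.35689
Step 3: 1/T₂ - 1/T₁ = 1/347 - 1/252 = -1.086410e-03 K⁻¹
Step 4: Eₐ = -R × ln(k₂/k₁) / (1/T₂ - 1/T₁) = -8.314 × 7.35689 / -1.086410e-03
Step 5: Eₐ = 5.6300e+04 J/mol = 56.3 kJ/mol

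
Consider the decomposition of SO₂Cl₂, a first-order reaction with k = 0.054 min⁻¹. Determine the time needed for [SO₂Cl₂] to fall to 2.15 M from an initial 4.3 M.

12.84 min

Step 1: For first-order: t = ln([SO₂Cl₂]₀/[SO₂Cl₂])/k
Step 2: t = ln(4.3/2.15)/0.054
Step 3: t = ln(2)/0.054
Step 4: t = 0.6931/0.054 = 12.84 min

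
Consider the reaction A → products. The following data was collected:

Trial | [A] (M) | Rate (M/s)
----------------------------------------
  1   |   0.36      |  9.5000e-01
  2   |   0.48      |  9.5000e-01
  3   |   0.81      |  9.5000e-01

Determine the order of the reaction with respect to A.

zeroth order (0)

Step 1: Compare trials - when concentration changes, rate stays constant.
Step 2: rate₂/rate₁ = 9.5000e-01/9.5000e-01 = 1
Step 3: [A]₂/[A]₁ = 0.48/0.36 = 1.333
Step 4: Since rate ratio ≈ (conc ratio)^0, the reaction is zeroth order.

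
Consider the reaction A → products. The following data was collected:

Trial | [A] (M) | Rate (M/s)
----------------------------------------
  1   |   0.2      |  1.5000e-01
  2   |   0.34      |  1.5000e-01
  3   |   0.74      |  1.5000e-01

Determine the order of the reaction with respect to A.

zeroth order (0)

Step 1: Compare trials - when concentration changes, rate stays constant.
Step 2: rate₂/rate₁ = 1.5000e-01/1.5000e-01 = 1
Step 3: [A]₂/[A]₁ = 0.34/0.2 = 1.7
Step 4: Since rate ratio ≈ (conc ratio)^0, the reaction is zeroth order.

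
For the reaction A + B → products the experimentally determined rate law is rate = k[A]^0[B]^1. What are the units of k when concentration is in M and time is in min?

min⁻¹

Step 1: Overall order = 0 + 1 = 1.
Step 2: rate has units M·min⁻¹; [A]^0[B]^1 has units M^1.
Step 3: k = rate/([A]^0[B]^1), so units of k = M^(1-1)·min⁻¹ = min⁻¹.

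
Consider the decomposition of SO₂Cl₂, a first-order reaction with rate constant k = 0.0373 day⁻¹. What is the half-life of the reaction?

18.58 day

Step 1: For a first-order reaction, t₁/₂ = ln(2)/k
Step 2: t₁/₂ = ln(2)/0.0373
Step 3: t₁/₂ = 0.6931/0.0373 = 18.58 day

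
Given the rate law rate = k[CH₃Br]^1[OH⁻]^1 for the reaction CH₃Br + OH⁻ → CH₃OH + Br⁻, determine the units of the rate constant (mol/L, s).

(mol/L)⁻¹·s⁻¹

Step 1: Overall order = 1 + 1 = 2.
Step 2: rate has units mol/L·s⁻¹; [CH₃Br]^1[OH⁻]^1 has units (mol/L)^2.
Step 3: k = rate/([CH₃Br]^1[OH⁻]^1), so units of k = (mol/L)^(1-2)·s⁻¹ = (mol/L)⁻¹·s⁻¹.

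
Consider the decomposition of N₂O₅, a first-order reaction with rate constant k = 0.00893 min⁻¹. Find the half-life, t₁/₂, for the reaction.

77.62 min

Step 1: For a first-order reaction, t₁/₂ = ln(2)/k
Step 2: t₁/₂ = ln(2)/0.00893
Step 3: t₁/₂ = 0.6931/0.00893 = 77.62 min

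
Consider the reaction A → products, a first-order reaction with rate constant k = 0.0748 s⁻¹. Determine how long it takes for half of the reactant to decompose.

9.267 s

Step 1: For a first-order reaction, t₁/₂ = ln(2)/k
Step 2: t₁/₂ = ln(2)/0.0748
Step 3: t₁/₂ = 0.6931/0.0748 = 9.267 s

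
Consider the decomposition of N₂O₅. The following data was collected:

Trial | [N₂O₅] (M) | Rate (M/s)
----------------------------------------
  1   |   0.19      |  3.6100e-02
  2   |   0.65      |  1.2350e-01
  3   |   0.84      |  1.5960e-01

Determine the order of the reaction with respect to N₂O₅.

first order (1)

Step 1: Compare trials to find order n where rate₂/rate₁ = ([N₂O₅]₂/[N₂O₅]₁)^n
Step 2: rate₂/rate₁ = 1.2350e-01/3.6100e-02 = 3.421
Step 3: [N₂O₅]₂/[N₂O₅]₁ = 0.65/0.19 = 3.421
Step 4: n = ln(3.421)/ln(3.421) = 1.00 ≈ 1
Step 5: The reaction is first order in N₂O₅.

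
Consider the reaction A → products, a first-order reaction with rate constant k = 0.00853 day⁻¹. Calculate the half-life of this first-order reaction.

81.26 day

Step 1: For a first-order reaction, t₁/₂ = ln(2)/k
Step 2: t₁/₂ = ln(2)/0.00853
Step 3: t₁/₂ = 0.6931/0.00853 = 81.26 day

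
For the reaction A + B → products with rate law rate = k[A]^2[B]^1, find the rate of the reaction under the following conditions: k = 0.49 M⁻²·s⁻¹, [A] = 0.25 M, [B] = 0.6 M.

0.01837 M/s

Step 1: The rate law is rate = k[A]^2[B]^1
Step 2: Substitute: rate = 0.49 × (0.25)^2 × (0.6)^1
Step 3: rate = 0.49 × 0.0625 × 0.6 = 0.018375 M/s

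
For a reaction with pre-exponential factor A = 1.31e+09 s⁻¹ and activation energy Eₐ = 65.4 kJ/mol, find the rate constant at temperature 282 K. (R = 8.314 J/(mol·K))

1.01e-03 s⁻¹

Step 1: Use the Arrhenius equation: k = A × exp(-Eₐ/RT)
Step 2: Convert Eₐ to J/mol: 65.4 kJ/mol = 65400 J/mol
Step 3: Calculate the exponent: -Eₐ/(RT) = -65400/(8.314 × 282) = -27.89450
Step 4: k = 1.31e+09 × exp(-27.89450)
Step 5: k = 1.31e+09 × 7.68374e-13 = 1.0066e-03 s⁻¹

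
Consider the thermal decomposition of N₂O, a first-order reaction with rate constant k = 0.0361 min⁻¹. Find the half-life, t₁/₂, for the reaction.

19.2 min

Step 1: For a first-order reaction, t₁/₂ = ln(2)/k
Step 2: t₁/₂ = ln(2)/0.0361
Step 3: t₁/₂ = 0.6931/0.0361 = 19.2 min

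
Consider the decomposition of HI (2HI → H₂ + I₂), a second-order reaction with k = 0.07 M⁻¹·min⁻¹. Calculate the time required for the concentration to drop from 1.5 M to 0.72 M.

10.32 min

Step 1: For second-order: t = (1/[HI] - 1/[HI]₀)/k
Step 2: t = (1/0.72 - 1/1.5)/0.07
Step 3: t = (1.389 - 0.6667)/0.07
Step 4: t = 0.7222/0.07 = 10.32 min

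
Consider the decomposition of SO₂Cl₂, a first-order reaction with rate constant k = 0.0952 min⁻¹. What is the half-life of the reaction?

7.281 min

Step 1: For a first-order reaction, t₁/₂ = ln(2)/k
Step 2: t₁/₂ = ln(2)/0.0952
Step 3: t₁/₂ = 0.6931/0.0952 = 7.281 min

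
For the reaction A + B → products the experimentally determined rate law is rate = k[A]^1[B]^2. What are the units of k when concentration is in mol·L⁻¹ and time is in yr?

(mol·L⁻¹)⁻²·yr⁻¹

Step 1: Overall order = 1 + 2 = 3.
Step 2: rate has units mol·L⁻¹·yr⁻¹; [A]^1[B]^2 has units (mol·L⁻¹)^3.
Step 3: k = rate/([A]^1[B]^2), so units of k = (mol·L⁻¹)^(1-3)·yr⁻¹ = (mol·L⁻¹)⁻²·yr⁻¹.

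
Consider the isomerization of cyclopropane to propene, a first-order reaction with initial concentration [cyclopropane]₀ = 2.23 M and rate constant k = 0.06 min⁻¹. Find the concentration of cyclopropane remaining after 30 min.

0.3686 M

Step 1: For a first-order reaction: [cyclopropane] = [cyclopropane]₀ × e^(-kt)
Step 2: [cyclopropane] = 2.23 × e^(-0.06 × 30)
Step 3: [cyclopropane] = 2.23 × e^(-1.8)
Step 4: [cyclopropane] = 2.23 × 0.165299 = 0.3686 M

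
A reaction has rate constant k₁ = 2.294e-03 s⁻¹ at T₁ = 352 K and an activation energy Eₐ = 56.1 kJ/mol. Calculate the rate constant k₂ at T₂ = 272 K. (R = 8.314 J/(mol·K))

8.166e-06 s⁻¹

Step 1: Use the two-temperature Arrhenius form: ln(k₂/k₁) = -Eₐ/R × (1/T₂ - 1/T₁)
Step 2: Convert Eₐ to J/mol: 56.1 kJ/mol = 56100 J/mol
Step 3: 1/T₂ - 1/T₁ = 1/272 - 1/352 = 8.355615e-04 K⁻¹
Step 4: ln(k₂/k₁) = -56100/8.314 × 8.355615e-04 = -5.63808
Step 5: k₂ = k₁ × exp(-5.63808) = 2.294e-03 × 3.55970e-03 = 8.166e-06 s⁻¹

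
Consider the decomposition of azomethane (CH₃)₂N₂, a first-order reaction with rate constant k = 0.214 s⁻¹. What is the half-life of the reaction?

3.239 s

Step 1: For a first-order reaction, t₁/₂ = ln(2)/k
Step 2: t₁/₂ = ln(2)/0.214
Step 3: t₁/₂ = 0.6931/0.214 = 3.239 s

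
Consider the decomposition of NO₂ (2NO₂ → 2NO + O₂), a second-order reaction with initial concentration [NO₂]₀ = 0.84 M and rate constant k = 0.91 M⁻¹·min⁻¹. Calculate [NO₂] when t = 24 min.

0.04342 M

Step 1: For a second-order reaction: 1/[NO₂] = 1/[NO₂]₀ + kt
Step 2: 1/[NO₂] = 1/0.84 + 0.91 × 24
Step 3: 1/[NO₂] = 1.19 + 21.84 = 23.03
Step 4: [NO₂] = 1/23.03 = 0.04342 M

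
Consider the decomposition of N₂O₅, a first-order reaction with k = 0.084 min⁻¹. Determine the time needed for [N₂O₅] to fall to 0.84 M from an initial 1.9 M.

9.717 min

Step 1: For first-order: t = ln([N₂O₅]₀/[N₂O₅])/k
Step 2: t = ln(1.9/0.84)/0.084
Step 3: t = ln(2.262)/0.084
Step 4: t = 0.8162/0.084 = 9.717 min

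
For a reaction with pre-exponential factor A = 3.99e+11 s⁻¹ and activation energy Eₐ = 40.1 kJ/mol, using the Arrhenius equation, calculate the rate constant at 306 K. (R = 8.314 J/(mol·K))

5.70e+04 s⁻¹

Step 1: Use the Arrhenius equation: k = A × exp(-Eₐ/RT)
Step 2: Convert Eₐ to J/mol: 40.1 kJ/mol = 40100 J/mol
Step 3: Calculate the exponent: -Eₐ/(RT) = -40100/(8.314 × 306) = -15.76206
Step 4: k = 3.99e+11 × exp(-15.76206)
Step 5: k = 3.99e+11 × 1.42766e-07 = 5.6964e+04 s⁻¹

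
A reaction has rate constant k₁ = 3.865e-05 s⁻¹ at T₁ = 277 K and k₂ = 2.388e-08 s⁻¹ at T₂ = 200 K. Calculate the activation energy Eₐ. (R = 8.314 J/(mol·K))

44.2 kJ/mol

Step 1: Use the two-temperature Arrhenius form: ln(k₂/k₁) = -Eₐ/R × (1/T₂ - 1/T₁)
Step 2: ln(k₂/k₁) = ln(2.388e-08/3.865e-05) = ln(0.000617853) = -7.38926
Step 3: 1/T₂ - 1/T₁ = 1/200 - 1/277 = 1.389892e-03 K⁻¹
Step 4: Eₐ = -R × ln(k₂/k₁) / (1/T₂ - 1/T₁) = -8.314 × -7.38926 / 1.389892e-03
Step 5: Eₐ = 4.4201e+04 J/mol = 44.2 kJ/mol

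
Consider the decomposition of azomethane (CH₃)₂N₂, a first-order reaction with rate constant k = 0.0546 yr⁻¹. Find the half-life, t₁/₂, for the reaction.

12.7 yr

Step 1: For a first-order reaction, t₁/₂ = ln(2)/k
Step 2: t₁/₂ = ln(2)/0.0546
Step 3: t₁/₂ = 0.6931/0.0546 = 12.7 yr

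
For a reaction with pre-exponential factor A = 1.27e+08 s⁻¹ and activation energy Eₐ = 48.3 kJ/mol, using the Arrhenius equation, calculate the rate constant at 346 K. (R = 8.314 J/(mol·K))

6.48e+00 s⁻¹

Step 1: Use the Arrhenius equation: k = A × exp(-Eₐ/RT)
Step 2: Convert Eₐ to J/mol: 48.3 kJ/mol = 48300 J/mol
Step 3: Calculate the exponent: -Eₐ/(RT) = -48300/(8.314 × 346) = -16.79040
Step 4: k = 1.27e+08 × exp(-16.79040)
Step 5: k = 1.27e+08 × 5.10531e-08 = 6.4837e+00 s⁻¹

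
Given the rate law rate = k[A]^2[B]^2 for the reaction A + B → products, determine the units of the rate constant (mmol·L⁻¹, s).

(mmol·L⁻¹)⁻³·s⁻¹

Step 1: Overall order = 2 + 2 = 4.
Step 2: rate has units mmol·L⁻¹·s⁻¹; [A]^2[B]^2 has units (mmol·L⁻¹)^4.
Step 3: k = rate/([A]^2[B]^2), so units of k = (mmol·L⁻¹)^(1-4)·s⁻¹ = (mmol·L⁻¹)⁻³·s⁻¹.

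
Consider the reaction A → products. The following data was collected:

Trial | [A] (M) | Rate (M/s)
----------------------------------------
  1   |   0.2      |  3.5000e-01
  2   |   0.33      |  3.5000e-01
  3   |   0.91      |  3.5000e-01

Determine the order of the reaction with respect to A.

zeroth order (0)

Step 1: Compare trials - when concentration changes, rate stays constant.
Step 2: rate₂/rate₁ = 3.5000e-01/3.5000e-01 = 1
Step 3: [A]₂/[A]₁ = 0.33/0.2 = 1.65
Step 4: Since rate ratio ≈ (conc ratio)^0, the reaction is zeroth order.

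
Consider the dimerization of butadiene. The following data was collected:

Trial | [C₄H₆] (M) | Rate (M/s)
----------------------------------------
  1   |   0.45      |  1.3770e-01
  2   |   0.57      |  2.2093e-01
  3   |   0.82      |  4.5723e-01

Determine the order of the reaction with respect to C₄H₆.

second order (2)

Step 1: Compare trials to find order n where rate₂/rate₁ = ([C₄H₆]₂/[C₄H₆]₁)^n
Step 2: rate₂/rate₁ = 2.2093e-01/1.3770e-01 = 1.604
Step 3: [C₄H₆]₂/[C₄H₆]₁ = 0.57/0.45 = 1.267
Step 4: n = ln(1.604)/ln(1.267) = 2.00 ≈ 2
Step 5: The reaction is second order in C₄H₆.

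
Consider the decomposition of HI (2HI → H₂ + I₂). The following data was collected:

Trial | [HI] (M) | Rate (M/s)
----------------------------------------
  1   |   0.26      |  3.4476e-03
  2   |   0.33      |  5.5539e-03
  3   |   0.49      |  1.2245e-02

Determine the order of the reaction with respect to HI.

second order (2)

Step 1: Compare trials to find order n where rate₂/rate₁ = ([HI]₂/[HI]₁)^n
Step 2: rate₂/rate₁ = 5.5539e-03/3.4476e-03 = 1.611
Step 3: [HI]₂/[HI]₁ = 0.33/0.26 = 1.269
Step 4: n = ln(1.611)/ln(1.269) = 2.00 ≈ 2
Step 5: The reaction is second order in HI.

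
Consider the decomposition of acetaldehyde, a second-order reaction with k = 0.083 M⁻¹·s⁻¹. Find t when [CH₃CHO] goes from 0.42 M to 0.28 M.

14.34 s

Step 1: For second-order: t = (1/[CH₃CHO] - 1/[CH₃CHO]₀)/k
Step 2: t = (1/0.28 - 1/0.42)/0.083
Step 3: t = (3.571 - 2.381)/0.083
Step 4: t = 1.19/0.083 = 14.34 s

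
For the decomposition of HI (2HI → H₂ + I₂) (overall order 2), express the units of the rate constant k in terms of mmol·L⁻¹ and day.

(mmol·L⁻¹)⁻¹·day⁻¹

Step 1: For overall order n, rate = k × (concentration)^n.
Step 2: Rate has units mmol·L⁻¹·day⁻¹; concentration term has units (mmol·L⁻¹)^2.
Step 3: k = rate / (concentration)^n, so units of k = (mmol·L⁻¹)^(1-2)·day⁻¹ = (mmol·L⁻¹)⁻¹·day⁻¹.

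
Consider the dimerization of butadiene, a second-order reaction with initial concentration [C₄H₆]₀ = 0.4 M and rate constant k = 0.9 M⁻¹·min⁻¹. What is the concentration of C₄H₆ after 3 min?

0.1923 M

Step 1: For a second-order reaction: 1/[C₄H₆] = 1/[C₄H₆]₀ + kt
Step 2: 1/[C₄H₆] = 1/0.4 + 0.9 × 3
Step 3: 1/[C₄H₆] = 2.5 + 2.7 = 5.2
Step 4: [C₄H₆] = 1/5.2 = 0.1923 M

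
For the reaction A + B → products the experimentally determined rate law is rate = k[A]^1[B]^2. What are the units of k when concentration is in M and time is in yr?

M⁻²·yr⁻¹

Step 1: Overall order = 1 + 2 = 3.
Step 2: rate has units M·yr⁻¹; [A]^1[B]^2 has units M^3.
Step 3: k = rate/([A]^1[B]^2), so units of k = M^(1-3)·yr⁻¹ = M⁻²·yr⁻¹.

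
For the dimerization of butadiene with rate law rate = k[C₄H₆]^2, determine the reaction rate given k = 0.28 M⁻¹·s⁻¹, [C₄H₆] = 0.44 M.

0.05421 M/s

Step 1: Identify the rate law: rate = k[C₄H₆]^2
Step 2: Substitute values: rate = 0.28 × (0.44)^2
Step 3: Calculate: rate = 0.28 × 0.1936 = 0.054208 M/s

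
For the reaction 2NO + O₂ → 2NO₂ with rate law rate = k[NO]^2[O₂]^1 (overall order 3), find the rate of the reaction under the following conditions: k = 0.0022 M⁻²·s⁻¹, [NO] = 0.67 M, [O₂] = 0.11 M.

0.0001086 M/s

Step 1: The rate law is rate = k[NO]^2[O₂]^1, overall order = 2+1 = 3
Step 2: Substitute values: rate = 0.0022 × (0.67)^2 × (0.11)^1
Step 3: rate = 0.0022 × 0.4489 × 0.11 = 0.000108634 M/s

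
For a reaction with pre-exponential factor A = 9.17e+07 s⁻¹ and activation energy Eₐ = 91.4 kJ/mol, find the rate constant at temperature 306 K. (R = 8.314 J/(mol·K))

2.29e-08 s⁻¹

Step 1: Use the Arrhenius equation: k = A × exp(-Eₐ/RT)
Step 2: Convert Eₐ to J/mol: 91.4 kJ/mol = 91400 J/mol
Step 3: Calculate the exponent: -Eₐ/(RT) = -91400/(8.314 × 306) = -35.92649
Step 4: k = 9.17e+07 × exp(-35.92649)
Step 5: k = 9.17e+07 × 2.49645e-16 = 2.2892e-08 s⁻¹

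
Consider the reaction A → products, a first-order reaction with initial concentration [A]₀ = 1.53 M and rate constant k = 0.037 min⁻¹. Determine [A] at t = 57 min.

0.1857 M

Step 1: For a first-order reaction: [A] = [A]₀ × e^(-kt)
Step 2: [A] = 1.53 × e^(-0.037 × 57)
Step 3: [A] = 1.53 × e^(-2.109)
Step 4: [A] = 1.53 × 0.121359 = 0.1857 M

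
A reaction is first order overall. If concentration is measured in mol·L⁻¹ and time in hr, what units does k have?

hr⁻¹

Step 1: For overall order n, rate = k × (concentration)^n.
Step 2: Rate has units mol·L⁻¹·hr⁻¹; concentration term has units (mol·L⁻¹)^1.
Step 3: k = rate / (concentration)^n, so units of k = (mol·L⁻¹)^(1-1)·hr⁻¹ = hr⁻¹.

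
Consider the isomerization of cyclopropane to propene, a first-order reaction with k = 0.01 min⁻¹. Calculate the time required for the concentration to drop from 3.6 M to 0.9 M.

138.6 min

Step 1: For first-order: t = ln([cyclopropane]₀/[cyclopropane])/k
Step 2: t = ln(3.6/0.9)/0.01
Step 3: t = ln(4)/0.01
Step 4: t = 1.386/0.01 = 138.6 min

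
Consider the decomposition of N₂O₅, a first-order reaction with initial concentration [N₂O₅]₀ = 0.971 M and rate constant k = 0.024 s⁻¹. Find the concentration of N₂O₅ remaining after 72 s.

0.1725 M

Step 1: For a first-order reaction: [N₂O₅] = [N₂O₅]₀ × e^(-kt)
Step 2: [N₂O₅] = 0.971 × e^(-0.024 × 72)
Step 3: [N₂O₅] = 0.971 × e^(-1.728)
Step 4: [N₂O₅] = 0.971 × 0.177639 = 0.1725 M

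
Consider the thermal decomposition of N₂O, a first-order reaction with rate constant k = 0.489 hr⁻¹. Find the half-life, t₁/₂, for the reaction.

1.417 hr

Step 1: For a first-order reaction, t₁/₂ = ln(2)/k
Step 2: t₁/₂ = ln(2)/0.489
Step 3: t₁/₂ = 0.6931/0.489 = 1.417 hr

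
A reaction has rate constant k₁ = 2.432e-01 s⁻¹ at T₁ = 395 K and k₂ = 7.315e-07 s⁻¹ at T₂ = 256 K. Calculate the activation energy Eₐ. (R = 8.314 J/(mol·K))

76.9 kJ/mol

Step 1: Use the two-temperature Arrhenius form: ln(k₂/k₁) = -Eₐ/R × (1/T₂ - 1/T₁)
Step 2: ln(k₂/k₁) = ln(7.315e-07/2.432e-01) = ln(3.00781e-06) = -12.7143
Step 3: 1/T₂ - 1/T₁ = 1/256 - 1/395 = 1.374604e-03 K⁻¹
Step 4: Eₐ = -R × ln(k₂/k₁) / (1/T₂ - 1/T₁) = -8.314 × -12.7143 / 1.374604e-03
Step 5: Eₐ = 7.6900e+04 J/mol = 76.9 kJ/mol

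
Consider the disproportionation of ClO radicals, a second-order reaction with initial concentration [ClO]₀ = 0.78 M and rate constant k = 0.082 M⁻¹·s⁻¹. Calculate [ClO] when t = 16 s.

0.3855 M

Step 1: For a second-order reaction: 1/[ClO] = 1/[ClO]₀ + kt
Step 2: 1/[ClO] = 1/0.78 + 0.082 × 16
Step 3: 1/[ClO] = 1.282 + 1.312 = 2.594
Step 4: [ClO] = 1/2.594 = 0.3855 M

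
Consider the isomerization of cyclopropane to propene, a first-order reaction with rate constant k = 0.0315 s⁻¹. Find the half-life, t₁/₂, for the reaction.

22 s

Step 1: For a first-order reaction, t₁/₂ = ln(2)/k
Step 2: t₁/₂ = ln(2)/0.0315
Step 3: t₁/₂ = 0.6931/0.0315 = 22 s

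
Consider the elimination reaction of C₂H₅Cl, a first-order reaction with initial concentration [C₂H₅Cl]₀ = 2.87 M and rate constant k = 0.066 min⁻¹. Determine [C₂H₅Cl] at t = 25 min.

0.5512 M

Step 1: For a first-order reaction: [C₂H₅Cl] = [C₂H₅Cl]₀ × e^(-kt)
Step 2: [C₂H₅Cl] = 2.87 × e^(-0.066 × 25)
Step 3: [C₂H₅Cl] = 2.87 × e^(-1.65)
Step 4: [C₂H₅Cl] = 2.87 × 0.19205 = 0.5512 M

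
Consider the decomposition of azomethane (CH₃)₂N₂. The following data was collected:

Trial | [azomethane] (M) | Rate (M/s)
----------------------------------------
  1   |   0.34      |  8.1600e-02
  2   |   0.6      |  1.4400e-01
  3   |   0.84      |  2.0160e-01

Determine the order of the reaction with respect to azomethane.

first order (1)

Step 1: Compare trials to find order n where rate₂/rate₁ = ([azomethane]₂/[azomethane]₁)^n
Step 2: rate₂/rate₁ = 1.4400e-01/8.1600e-02 = 1.765
Step 3: [azomethane]₂/[azomethane]₁ = 0.6/0.34 = 1.765
Step 4: n = ln(1.765)/ln(1.765) = 1.00 ≈ 1
Step 5: The reaction is first order in azomethane.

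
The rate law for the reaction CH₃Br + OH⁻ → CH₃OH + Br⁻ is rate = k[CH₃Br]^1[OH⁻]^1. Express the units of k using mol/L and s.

(mol/L)⁻¹·s⁻¹

Step 1: Overall order = 1 + 1 = 2.
Step 2: rate has units mol/L·s⁻¹; [CH₃Br]^1[OH⁻]^1 has units (mol/L)^2.
Step 3: k = rate/([CH₃Br]^1[OH⁻]^1), so units of k = (mol/L)^(1-2)·s⁻¹ = (mol/L)⁻¹·s⁻¹.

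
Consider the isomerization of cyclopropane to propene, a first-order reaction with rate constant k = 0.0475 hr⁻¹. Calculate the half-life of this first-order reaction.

14.59 hr

Step 1: For a first-order reaction, t₁/₂ = ln(2)/k
Step 2: t₁/₂ = ln(2)/0.0475
Step 3: t₁/₂ = 0.6931/0.0475 = 14.59 hr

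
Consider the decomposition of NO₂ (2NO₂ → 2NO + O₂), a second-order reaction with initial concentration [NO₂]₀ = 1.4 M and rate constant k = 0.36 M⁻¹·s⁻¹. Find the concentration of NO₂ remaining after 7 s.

0.3092 M

Step 1: For a second-order reaction: 1/[NO₂] = 1/[NO₂]₀ + kt
Step 2: 1/[NO₂] = 1/1.4 + 0.36 × 7
Step 3: 1/[NO₂] = 0.7143 + 2.52 = 3.234
Step 4: [NO₂] = 1/3.234 = 0.3092 M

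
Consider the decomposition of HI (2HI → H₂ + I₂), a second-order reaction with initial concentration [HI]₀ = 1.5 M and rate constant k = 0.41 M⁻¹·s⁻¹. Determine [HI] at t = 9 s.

0.2295 M

Step 1: For a second-order reaction: 1/[HI] = 1/[HI]₀ + kt
Step 2: 1/[HI] = 1/1.5 + 0.41 × 9
Step 3: 1/[HI] = 0.6667 + 3.69 = 4.357
Step 4: [HI] = 1/4.357 = 0.2295 M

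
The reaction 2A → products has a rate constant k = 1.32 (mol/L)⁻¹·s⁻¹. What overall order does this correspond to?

second order (2)

Step 1: The units of k for an nth-order reaction are (concentration)^(1-n)·(time)⁻¹.
Step 2: Here k has units (mol/L)⁻¹·s⁻¹, so the concentration exponent is -1.
Step 3: 1 - n = -1 ⇒ n = 2. The reaction is second order.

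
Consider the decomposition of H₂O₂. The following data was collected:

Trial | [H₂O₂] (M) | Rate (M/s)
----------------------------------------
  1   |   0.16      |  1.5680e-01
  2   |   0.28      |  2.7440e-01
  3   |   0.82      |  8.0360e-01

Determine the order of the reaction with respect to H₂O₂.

first order (1)

Step 1: Compare trials to find order n where rate₂/rate₁ = ([H₂O₂]₂/[H₂O₂]₁)^n
Step 2: rate₂/rate₁ = 2.7440e-01/1.5680e-01 = 1.75
Step 3: [H₂O₂]₂/[H₂O₂]₁ = 0.28/0.16 = 1.75
Step 4: n = ln(1.75)/ln(1.75) = 1.00 ≈ 1
Step 5: The reaction is first order in H₂O₂.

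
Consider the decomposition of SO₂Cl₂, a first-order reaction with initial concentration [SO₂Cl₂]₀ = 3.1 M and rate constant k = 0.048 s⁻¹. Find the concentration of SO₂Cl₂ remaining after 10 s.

1.918 M

Step 1: For a first-order reaction: [SO₂Cl₂] = [SO₂Cl₂]₀ × e^(-kt)
Step 2: [SO₂Cl₂] = 3.1 × e^(-0.048 × 10)
Step 3: [SO₂Cl₂] = 3.1 × e^(-0.48)
Step 4: [SO₂Cl₂] = 3.1 × 0.618783 = 1.918 M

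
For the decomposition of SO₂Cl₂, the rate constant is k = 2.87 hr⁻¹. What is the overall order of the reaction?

first order (1)

Step 1: The units of k for an nth-order reaction are (concentration)^(1-n)·(time)⁻¹.
Step 2: Here k has units hr⁻¹, so the concentration exponent is 0.
Step 3: 1 - n = 0 ⇒ n = 1. The reaction is first order.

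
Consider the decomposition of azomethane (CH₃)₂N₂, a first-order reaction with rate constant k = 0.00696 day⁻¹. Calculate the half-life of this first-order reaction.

99.59 day

Step 1: For a first-order reaction, t₁/₂ = ln(2)/k
Step 2: t₁/₂ = ln(2)/0.00696
Step 3: t₁/₂ = 0.6931/0.00696 = 99.59 day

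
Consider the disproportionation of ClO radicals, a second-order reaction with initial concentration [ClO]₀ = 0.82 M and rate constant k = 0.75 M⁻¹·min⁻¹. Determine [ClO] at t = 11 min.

0.1056 M

Step 1: For a second-order reaction: 1/[ClO] = 1/[ClO]₀ + kt
Step 2: 1/[ClO] = 1/0.82 + 0.75 × 11
Step 3: 1/[ClO] = 1.22 + 8.25 = 9.47
Step 4: [ClO] = 1/9.47 = 0.1056 M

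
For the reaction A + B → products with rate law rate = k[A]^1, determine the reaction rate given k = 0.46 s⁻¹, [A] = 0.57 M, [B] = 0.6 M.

0.2622 M/s

Step 1: The rate law is rate = k[A]^1
Step 2: Note that the rate does not depend on [B] (zero order in B).
Step 3: rate = 0.46 × (0.57)^1 = 0.2622 M/s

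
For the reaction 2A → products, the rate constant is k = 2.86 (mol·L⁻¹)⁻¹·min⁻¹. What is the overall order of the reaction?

second order (2)

Step 1: The units of k for an nth-order reaction are (concentration)^(1-n)·(time)⁻¹.
Step 2: Here k has units (mol·L⁻¹)⁻¹·min⁻¹, so the concentration exponent is -1.
Step 3: 1 - n = -1 ⇒ n = 2. The reaction is second order.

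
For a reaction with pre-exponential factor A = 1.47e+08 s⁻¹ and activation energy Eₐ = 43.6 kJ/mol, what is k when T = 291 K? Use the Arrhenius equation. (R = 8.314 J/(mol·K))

2.19e+00 s⁻¹

Step 1: Use the Arrhenius equation: k = A × exp(-Eₐ/RT)
Step 2: Convert Eₐ to J/mol: 43.6 kJ/mol = 43600 J/mol
Step 3: Calculate the exponent: -Eₐ/(RT) = -43600/(8.314 × 291) = -18.02119
Step 4: k = 1.47e+08 × exp(-18.02119)
Step 5: k = 1.47e+08 × 1.49107e-08 = 2.1919e+00 s⁻¹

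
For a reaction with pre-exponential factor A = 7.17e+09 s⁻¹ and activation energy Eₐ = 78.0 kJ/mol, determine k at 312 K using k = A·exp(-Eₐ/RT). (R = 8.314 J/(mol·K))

6.26e-04 s⁻¹

Step 1: Use the Arrhenius equation: k = A × exp(-Eₐ/RT)
Step 2: Convert Eₐ to J/mol: 78.0 kJ/mol = 78000 J/mol
Step 3: Calculate the exponent: -Eₐ/(RT) = -78000/(8.314 × 312) = -30.06976
Step 4: k = 7.17e+09 × exp(-30.06976)
Step 5: k = 7.17e+09 × 8.72708e-14 = 6.2573e-04 s⁻¹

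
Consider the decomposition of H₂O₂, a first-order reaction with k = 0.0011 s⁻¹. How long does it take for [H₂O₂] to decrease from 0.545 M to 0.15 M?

1173 s

Step 1: For first-order: t = ln([H₂O₂]₀/[H₂O₂])/k
Step 2: t = ln(0.545/0.15)/0.0011
Step 3: t = ln(3.633)/0.0011
Step 4: t = 1.29/0.0011 = 1173 s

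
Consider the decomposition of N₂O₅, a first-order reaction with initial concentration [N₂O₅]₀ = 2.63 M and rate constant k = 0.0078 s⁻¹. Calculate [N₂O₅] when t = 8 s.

2.471 M

Step 1: For a first-order reaction: [N₂O₅] = [N₂O₅]₀ × e^(-kt)
Step 2: [N₂O₅] = 2.63 × e^(-0.0078 × 8)
Step 3: [N₂O₅] = 2.63 × e^(-0.0624)
Step 4: [N₂O₅] = 2.63 × 0.939507 = 2.471 M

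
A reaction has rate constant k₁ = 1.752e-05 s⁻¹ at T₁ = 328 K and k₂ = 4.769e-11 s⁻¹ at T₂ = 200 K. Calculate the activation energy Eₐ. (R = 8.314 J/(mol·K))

54.6 kJ/mol

Step 1: Use the two-temperature Arrhenius form: ln(k₂/k₁) = -Eₐ/R × (1/T₂ - 1/T₁)
Step 2: ln(k₂/k₁) = ln(4.769e-11/1.752e-05) = ln(2.72203e-06) = -12.8141
Step 3: 1/T₂ - 1/T₁ = 1/200 - 1/328 = 1.951220e-03 K⁻¹
Step 4: Eₐ = -R × ln(k₂/k₁) / (1/T₂ - 1/T₁) = -8.314 × -12.8141 / 1.951220e-03
Step 5: Eₐ = 5.4600e+04 J/mol = 54.6 kJ/mol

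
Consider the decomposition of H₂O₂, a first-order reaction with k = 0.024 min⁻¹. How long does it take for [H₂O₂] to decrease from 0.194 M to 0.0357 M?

70.53 min

Step 1: For first-order: t = ln([H₂O₂]₀/[H₂O₂])/k
Step 2: t = ln(0.194/0.0357)/0.024
Step 3: t = ln(5.434)/0.024
Step 4: t = 1.693/0.024 = 70.53 min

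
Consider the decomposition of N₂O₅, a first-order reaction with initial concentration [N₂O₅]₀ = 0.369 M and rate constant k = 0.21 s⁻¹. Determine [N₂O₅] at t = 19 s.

0.006826 M

Step 1: For a first-order reaction: [N₂O₅] = [N₂O₅]₀ × e^(-kt)
Step 2: [N₂O₅] = 0.369 × e^(-0.21 × 19)
Step 3: [N₂O₅] = 0.369 × e^(-3.99)
Step 4: [N₂O₅] = 0.369 × 0.0184997 = 0.006826 M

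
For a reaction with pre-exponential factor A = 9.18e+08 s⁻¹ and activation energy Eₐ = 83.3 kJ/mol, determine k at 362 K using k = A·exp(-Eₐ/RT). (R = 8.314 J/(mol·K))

8.76e-04 s⁻¹

Step 1: Use the Arrhenius equation: k = A × exp(-Eₐ/RT)
Step 2: Convert Eₐ to J/mol: 83.3 kJ/mol = 83300 J/mol
Step 3: Calculate the exponent: -Eₐ/(RT) = -83300/(8.314 × 362) = -27.67747
Step 4: k = 9.18e+08 × exp(-27.67747)
Step 5: k = 9.18e+08 × 9.54613e-13 = 8.7633e-04 s⁻¹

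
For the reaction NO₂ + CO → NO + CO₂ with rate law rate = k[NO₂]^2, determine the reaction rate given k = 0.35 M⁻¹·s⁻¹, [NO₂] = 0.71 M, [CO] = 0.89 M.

0.1764 M/s

Step 1: The rate law is rate = k[NO₂]^2
Step 2: Note that the rate does not depend on [CO] (zero order in CO).
Step 3: rate = 0.35 × (0.71)^2 = 0.176435 M/s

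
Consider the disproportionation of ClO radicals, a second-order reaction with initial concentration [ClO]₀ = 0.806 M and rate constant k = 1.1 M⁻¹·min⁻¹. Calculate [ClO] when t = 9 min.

0.08976 M

Step 1: For a second-order reaction: 1/[ClO] = 1/[ClO]₀ + kt
Step 2: 1/[ClO] = 1/0.806 + 1.1 × 9
Step 3: 1/[ClO] = 1.241 + 9.9 = 11.14
Step 4: [ClO] = 1/11.14 = 0.08976 M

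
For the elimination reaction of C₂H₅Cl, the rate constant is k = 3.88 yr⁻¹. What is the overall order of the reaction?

first order (1)

Step 1: The units of k for an nth-order reaction are (concentration)^(1-n)·(time)⁻¹.
Step 2: Here k has units yr⁻¹, so the concentration exponent is 0.
Step 3: 1 - n = 0 ⇒ n = 1. The reaction is first order.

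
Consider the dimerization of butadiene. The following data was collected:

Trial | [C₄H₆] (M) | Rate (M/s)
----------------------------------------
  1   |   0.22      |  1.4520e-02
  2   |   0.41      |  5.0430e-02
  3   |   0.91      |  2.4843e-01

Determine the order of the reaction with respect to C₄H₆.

second order (2)

Step 1: Compare trials to find order n where rate₂/rate₁ = ([C₄H₆]₂/[C₄H₆]₁)^n
Step 2: rate₂/rate₁ = 5.0430e-02/1.4520e-02 = 3.473
Step 3: [C₄H₆]₂/[C₄H₆]₁ = 0.41/0.22 = 1.864
Step 4: n = ln(3.473)/ln(1.864) = 2.00 ≈ 2
Step 5: The reaction is second order in C₄H₆.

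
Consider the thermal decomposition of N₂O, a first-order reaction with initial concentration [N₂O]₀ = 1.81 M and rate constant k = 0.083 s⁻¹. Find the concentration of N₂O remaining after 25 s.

0.2273 M

Step 1: For a first-order reaction: [N₂O] = [N₂O]₀ × e^(-kt)
Step 2: [N₂O] = 1.81 × e^(-0.083 × 25)
Step 3: [N₂O] = 1.81 × e^(-2.075)
Step 4: [N₂O] = 1.81 × 0.125556 = 0.2273 M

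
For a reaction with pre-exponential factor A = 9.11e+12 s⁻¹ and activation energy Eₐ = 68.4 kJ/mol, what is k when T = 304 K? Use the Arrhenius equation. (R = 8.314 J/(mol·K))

1.61e+01 s⁻¹

Step 1: Use the Arrhenius equation: k = A × exp(-Eₐ/RT)
Step 2: Convert Eₐ to J/mol: 68.4 kJ/mol = 68400 J/mol
Step 3: Calculate the exponent: -Eₐ/(RT) = -68400/(8.314 × 304) = -27.06279
Step 4: k = 9.11e+12 × exp(-27.06279)
Step 5: k = 9.11e+12 × 1.76514e-12 = 1.6080e+01 s⁻¹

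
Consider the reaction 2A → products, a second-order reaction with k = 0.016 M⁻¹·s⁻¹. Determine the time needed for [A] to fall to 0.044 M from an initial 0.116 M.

881.7 s

Step 1: For second-order: t = (1/[A] - 1/[A]₀)/k
Step 2: t = (1/0.044 - 1/0.116)/0.016
Step 3: t = (22.73 - 8.621)/0.016
Step 4: t = 14.11/0.016 = 881.7 s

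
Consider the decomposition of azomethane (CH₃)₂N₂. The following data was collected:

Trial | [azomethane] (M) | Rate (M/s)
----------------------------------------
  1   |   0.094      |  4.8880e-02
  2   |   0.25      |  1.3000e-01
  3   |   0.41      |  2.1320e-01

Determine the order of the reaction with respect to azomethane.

first order (1)

Step 1: Compare trials to find order n where rate₂/rate₁ = ([azomethane]₂/[azomethane]₁)^n
Step 2: rate₂/rate₁ = 1.3000e-01/4.8880e-02 = 2.66
Step 3: [azomethane]₂/[azomethane]₁ = 0.25/0.094 = 2.66
Step 4: n = ln(2.66)/ln(2.66) = 1.00 ≈ 1
Step 5: The reaction is first order in azomethane.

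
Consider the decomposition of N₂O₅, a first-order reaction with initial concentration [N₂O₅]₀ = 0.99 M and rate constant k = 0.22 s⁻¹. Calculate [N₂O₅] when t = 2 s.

0.6376 M

Step 1: For a first-order reaction: [N₂O₅] = [N₂O₅]₀ × e^(-kt)
Step 2: [N₂O₅] = 0.99 × e^(-0.22 × 2)
Step 3: [N₂O₅] = 0.99 × e^(-0.44)
Step 4: [N₂O₅] = 0.99 × 0.644036 = 0.6376 M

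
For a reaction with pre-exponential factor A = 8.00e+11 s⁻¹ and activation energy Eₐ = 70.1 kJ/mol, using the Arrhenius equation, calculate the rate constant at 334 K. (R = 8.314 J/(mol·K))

8.70e+00 s⁻¹

Step 1: Use the Arrhenius equation: k = A × exp(-Eₐ/RT)
Step 2: Convert Eₐ to J/mol: 70.1 kJ/mol = 70100 J/mol
Step 3: Calculate the exponent: -Eₐ/(RT) = -70100/(8.314 × 334) = -25.24420
Step 4: k = 8.00e+11 × exp(-25.24420)
Step 5: k = 8.00e+11 × 1.08789e-11 = 8.7031e+00 s⁻¹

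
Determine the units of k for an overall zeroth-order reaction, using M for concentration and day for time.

M·day⁻¹

Step 1: For overall order n, rate = k × (concentration)^n.
Step 2: Rate has units M·day⁻¹; concentration term has units M^0.
Step 3: k = rate / (concentration)^n, so units of k = M^(1-0)·day⁻¹ = M·day⁻¹.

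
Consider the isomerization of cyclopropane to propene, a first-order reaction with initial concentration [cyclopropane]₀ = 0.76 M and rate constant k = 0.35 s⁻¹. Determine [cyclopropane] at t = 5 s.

0.1321 M

Step 1: For a first-order reaction: [cyclopropane] = [cyclopropane]₀ × e^(-kt)
Step 2: [cyclopropane] = 0.76 × e^(-0.35 × 5)
Step 3: [cyclopropane] = 0.76 × e^(-1.75)
Step 4: [cyclopropane] = 0.76 × 0.173774 = 0.1321 M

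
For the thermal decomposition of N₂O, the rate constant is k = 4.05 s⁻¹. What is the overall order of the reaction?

first order (1)

Step 1: The units of k for an nth-order reaction are (concentration)^(1-n)·(time)⁻¹.
Step 2: Here k has units s⁻¹, so the concentration exponent is 0.
Step 3: 1 - n = 0 ⇒ n = 1. The reaction is first order.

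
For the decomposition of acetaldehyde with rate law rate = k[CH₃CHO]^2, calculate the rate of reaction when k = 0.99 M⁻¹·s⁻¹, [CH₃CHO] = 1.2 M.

1.426 M/s

Step 1: Identify the rate law: rate = k[CH₃CHO]^2
Step 2: Substitute values: rate = 0.99 × (1.2)^2
Step 3: Calculate: rate = 0.99 × 1.44 = 1.4256 M/s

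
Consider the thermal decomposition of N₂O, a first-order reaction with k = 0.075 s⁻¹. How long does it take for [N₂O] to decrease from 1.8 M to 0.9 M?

9.242 s

Step 1: For first-order: t = ln([N₂O]₀/[N₂O])/k
Step 2: t = ln(1.8/0.9)/0.075
Step 3: t = ln(2)/0.075
Step 4: t = 0.6931/0.075 = 9.242 s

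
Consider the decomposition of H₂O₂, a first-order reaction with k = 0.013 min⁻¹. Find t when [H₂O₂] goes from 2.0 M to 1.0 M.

53.32 min

Step 1: For first-order: t = ln([H₂O₂]₀/[H₂O₂])/k
Step 2: t = ln(2.0/1.0)/0.013
Step 3: t = ln(2)/0.013
Step 4: t = 0.6931/0.013 = 53.32 min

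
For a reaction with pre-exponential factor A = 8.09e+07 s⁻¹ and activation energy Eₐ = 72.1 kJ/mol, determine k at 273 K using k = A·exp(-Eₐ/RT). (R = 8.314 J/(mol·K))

1.29e-06 s⁻¹

Step 1: Use the Arrhenius equation: k = A × exp(-Eₐ/RT)
Step 2: Convert Eₐ to J/mol: 72.1 kJ/mol = 72100 J/mol
Step 3: Calculate the exponent: -Eₐ/(RT) = -72100/(8.314 × 273) = -31.76600
Step 4: k = 8.09e+07 × exp(-31.76600)
Step 5: k = 8.09e+07 × 1.60030e-14 = 1.2946e-06 s⁻¹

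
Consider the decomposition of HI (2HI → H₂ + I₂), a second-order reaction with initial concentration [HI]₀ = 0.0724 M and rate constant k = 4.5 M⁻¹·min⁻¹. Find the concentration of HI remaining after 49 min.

0.004268 M

Step 1: For a second-order reaction: 1/[HI] = 1/[HI]₀ + kt
Step 2: 1/[HI] = 1/0.0724 + 4.5 × 49
Step 3: 1/[HI] = 13.81 + 220.5 = 234.3
Step 4: [HI] = 1/234.3 = 0.004268 M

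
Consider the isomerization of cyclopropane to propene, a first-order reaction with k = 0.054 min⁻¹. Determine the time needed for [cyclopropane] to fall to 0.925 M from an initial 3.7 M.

25.67 min

Step 1: For first-order: t = ln([cyclopropane]₀/[cyclopropane])/k
Step 2: t = ln(3.7/0.925)/0.054
Step 3: t = ln(4)/0.054
Step 4: t = 1.386/0.054 = 25.67 min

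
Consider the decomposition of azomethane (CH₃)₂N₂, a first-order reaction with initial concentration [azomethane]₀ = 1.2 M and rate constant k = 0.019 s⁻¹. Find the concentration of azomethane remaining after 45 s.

0.5103 M

Step 1: For a first-order reaction: [azomethane] = [azomethane]₀ × e^(-kt)
Step 2: [azomethane] = 1.2 × e^(-0.019 × 45)
Step 3: [azomethane] = 1.2 × e^(-0.855)
Step 4: [azomethane] = 1.2 × 0.425283 = 0.5103 M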